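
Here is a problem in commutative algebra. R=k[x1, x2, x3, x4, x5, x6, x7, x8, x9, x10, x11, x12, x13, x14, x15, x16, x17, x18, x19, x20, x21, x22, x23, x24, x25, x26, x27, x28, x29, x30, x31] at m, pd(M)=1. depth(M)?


pd+depth=depth(R)=31
depth=31-1=30


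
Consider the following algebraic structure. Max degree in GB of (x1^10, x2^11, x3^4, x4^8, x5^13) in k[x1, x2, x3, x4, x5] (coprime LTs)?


Pure powers, coprime LTs => already GB.
Degrees: 10, 11, 4, 8, 13
Max=13


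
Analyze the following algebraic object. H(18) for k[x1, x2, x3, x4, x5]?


C(d+n-1,n-1)=C(22,4)=7315


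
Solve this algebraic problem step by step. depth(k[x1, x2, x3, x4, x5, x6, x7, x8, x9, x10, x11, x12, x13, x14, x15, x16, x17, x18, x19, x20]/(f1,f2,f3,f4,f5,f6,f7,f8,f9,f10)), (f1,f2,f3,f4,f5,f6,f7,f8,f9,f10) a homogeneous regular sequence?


depth(R)=20
depth(R/I)=20-10=10


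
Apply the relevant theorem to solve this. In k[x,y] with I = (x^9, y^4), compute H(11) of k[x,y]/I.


k[x,y], I = (x^9, y^4), d = 11
Need i < 9 and d-i < 4.
Range: 8 <= i <= 8.
H(11) = 1


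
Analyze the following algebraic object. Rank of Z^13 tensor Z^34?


rank(M(x)N) = rank(M)*rank(N)
13*34 = 442


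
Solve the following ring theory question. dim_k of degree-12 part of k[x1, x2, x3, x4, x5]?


C(d+n-1,n-1)=C(16,4)=1820


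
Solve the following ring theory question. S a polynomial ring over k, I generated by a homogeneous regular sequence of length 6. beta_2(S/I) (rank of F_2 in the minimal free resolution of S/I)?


Regular sequence => Koszul complex is the minimal free resolution.
Syz_1 minimally generated by Koszul relations f_i*e_j - f_j*e_i (i<j): mu(Syz_1) = beta_2 = C(m,2) = m(m-1)/2
m=6
6*5/2 = 15


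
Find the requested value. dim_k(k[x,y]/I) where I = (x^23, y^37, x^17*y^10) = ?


k[x,y]/I, I = (x^23, y^37, x^17*y^10)
Rect: 23x37=851. Corner: (23-17)x(37-10)=162.
dim = 851-162 = 689


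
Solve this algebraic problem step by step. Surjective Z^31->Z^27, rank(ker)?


rank(ker) = 31-27 = 4


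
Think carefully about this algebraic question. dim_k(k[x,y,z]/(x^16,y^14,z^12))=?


Basis: x^iy^jz^k, i<16,j<14,k<12
16*14*12=2688


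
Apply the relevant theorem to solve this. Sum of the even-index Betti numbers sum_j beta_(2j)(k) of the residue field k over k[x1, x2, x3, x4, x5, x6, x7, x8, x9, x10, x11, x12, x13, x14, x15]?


Koszul resolution: beta_i(k)=C(n,i), n=15
sum_even C(15,i) = 2^(n-1) = 2^14 = 16384


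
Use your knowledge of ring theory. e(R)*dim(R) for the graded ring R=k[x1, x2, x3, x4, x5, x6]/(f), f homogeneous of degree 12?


e(R)=deg(f)=12, dim(R)=6-1=5
e*dim=12*5=60


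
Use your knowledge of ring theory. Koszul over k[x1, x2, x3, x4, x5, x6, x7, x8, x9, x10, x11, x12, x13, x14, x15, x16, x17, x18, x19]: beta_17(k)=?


C(n,i)=C(19,17)=171


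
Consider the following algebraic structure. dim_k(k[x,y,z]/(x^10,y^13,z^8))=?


Basis: x^iy^jz^k, i<10,j<13,k<8
10*13*8=1040


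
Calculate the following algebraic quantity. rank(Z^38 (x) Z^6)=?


rank(M(x)N) = rank(M)*rank(N)
38*6 = 228


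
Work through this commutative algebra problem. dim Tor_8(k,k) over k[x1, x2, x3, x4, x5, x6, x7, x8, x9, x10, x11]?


Koszul: C(n,i)=C(11,8)=165


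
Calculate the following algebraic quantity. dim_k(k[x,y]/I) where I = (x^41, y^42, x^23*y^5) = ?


k[x,y]/I, I = (x^41, y^42, x^23*y^5)
Rect: 41x42=1722. Corner: (41-23)x(42-5)=666.
dim = 1722-666 = 1056


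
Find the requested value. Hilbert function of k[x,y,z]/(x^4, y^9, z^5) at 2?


Need i<4, j<9, k<5 with i+j+k=2.
For each i, j ranges over max(0,2-i-4)..min(8,2-i):
  i=0: j in [0,2] -> 3
  i=1: j in [0,1] -> 2
  i=2: j in [0,0] -> 1
H(2) = 3+2+1 = 6


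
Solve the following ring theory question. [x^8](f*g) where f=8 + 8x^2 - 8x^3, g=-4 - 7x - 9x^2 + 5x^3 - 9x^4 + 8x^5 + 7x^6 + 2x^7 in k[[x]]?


[x^8] = sum a_i*b_j, i+j=8
  8*7=56
  -8*8=-64
Sum=-8


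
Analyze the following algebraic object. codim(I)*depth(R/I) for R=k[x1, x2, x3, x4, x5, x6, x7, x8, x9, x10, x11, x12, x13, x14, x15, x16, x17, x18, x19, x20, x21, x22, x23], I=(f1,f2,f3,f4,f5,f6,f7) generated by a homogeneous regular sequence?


codim=7, depth=dim(R/I)=23-7=16
Product=7*16=112


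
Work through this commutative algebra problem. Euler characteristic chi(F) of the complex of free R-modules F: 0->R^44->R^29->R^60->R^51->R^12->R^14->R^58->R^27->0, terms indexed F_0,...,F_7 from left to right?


chi = sum (-1)^i * rank:
(-1)^0*44=44
(-1)^1*29=-29
(-1)^2*60=60
(-1)^3*51=-51
(-1)^4*12=12
(-1)^5*14=-14
(-1)^6*58=58
(-1)^7*27=-27
chi=53


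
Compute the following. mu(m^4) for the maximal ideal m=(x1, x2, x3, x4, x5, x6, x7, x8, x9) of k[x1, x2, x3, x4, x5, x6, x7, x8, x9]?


Graded Nakayama: mu(m^d) = dim_k (m^d/m^(d+1)) = #degree-4 monomials in 9 vars
C(n+d-1,d)=C(12,4)=495


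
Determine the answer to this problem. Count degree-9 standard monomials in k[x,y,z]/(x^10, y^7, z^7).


Need i<10, j<7, k<7 with i+j+k=9.
For each i, j ranges over max(0,9-i-6)..min(6,9-i):
  i=0: j in [3,6] -> 4
  i=1: j in [2,6] -> 5
  i=2: j in [1,6] -> 6
  i=3: j in [0,6] -> 7
  i=4: j in [0,5] -> 6
  i=5: j in [0,4] -> 5
  i=6: j in [0,3] -> 4
  i=7: j in [0,2] -> 3
  i=8: j in [0,1] -> 2
  i=9: j in [0,0] -> 1
H(9) = 4+5+6+7+6+5+4+3+2+1 = 43


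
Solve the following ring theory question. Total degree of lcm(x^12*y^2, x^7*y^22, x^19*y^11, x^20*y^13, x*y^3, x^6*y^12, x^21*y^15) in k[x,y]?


lcm = componentwise max:
x: max(12,7,19,20,1,6,21)=21
y: max(2,22,11,13,3,12,15)=22
Total=21+22=43


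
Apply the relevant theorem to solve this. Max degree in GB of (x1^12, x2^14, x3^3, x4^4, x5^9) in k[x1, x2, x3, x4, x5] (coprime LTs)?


Pure powers, coprime LTs => already GB.
Degrees: 12, 14, 3, 4, 9
Max=14


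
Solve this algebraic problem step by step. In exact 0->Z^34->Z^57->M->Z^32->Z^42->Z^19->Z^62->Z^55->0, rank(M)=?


Alt sum=0:
(-1)^0*34 + (-1)^1*57 + (-1)^2*? + (-1)^3*32 + (-1)^4*42 + (-1)^5*19 + (-1)^6*62 + (-1)^7*55=0
rank(M)=25


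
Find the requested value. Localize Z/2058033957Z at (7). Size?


7-primary part: 2058033957=7^9*51
Size=7^9=40353607


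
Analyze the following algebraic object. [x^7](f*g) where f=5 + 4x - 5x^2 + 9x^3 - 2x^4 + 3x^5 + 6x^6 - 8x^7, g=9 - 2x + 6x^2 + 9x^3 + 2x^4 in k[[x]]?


[x^7] = sum a_i*b_j, i+j=7
  9*2=18
  -2*9=-18
  3*6=18
  6*-2=-12
  -8*9=-72
Sum=-66


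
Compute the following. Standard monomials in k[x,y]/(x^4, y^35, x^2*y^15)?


k[x,y]/I, I = (x^4, y^35, x^2*y^15)
Rect: 4x35=140. Corner: (4-2)x(35-15)=40.
dim = 140-40 = 100


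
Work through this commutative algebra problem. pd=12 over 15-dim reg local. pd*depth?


pd+depth=15
depth=15-12=3
pd*depth=12*3=36


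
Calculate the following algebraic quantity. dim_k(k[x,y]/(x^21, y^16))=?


Basis: x^i*y^j, i<21, j<16
21*16=336


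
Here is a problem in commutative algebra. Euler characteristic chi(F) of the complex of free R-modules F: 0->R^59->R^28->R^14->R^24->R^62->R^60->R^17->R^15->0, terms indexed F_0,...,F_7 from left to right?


chi = sum (-1)^i * rank:
(-1)^0*59=59
(-1)^1*28=-28
(-1)^2*14=14
(-1)^3*24=-24
(-1)^4*62=62
(-1)^5*60=-60
(-1)^6*17=17
(-1)^7*15=-15
chi=25


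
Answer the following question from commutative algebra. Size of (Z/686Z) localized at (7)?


7-primary part: 686=7^3*2
Size=7^3=343


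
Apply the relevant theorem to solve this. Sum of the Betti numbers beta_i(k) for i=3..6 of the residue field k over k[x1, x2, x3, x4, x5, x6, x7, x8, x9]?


Koszul resolution: beta_i(k)=C(n,i), n=9
C(9,3)=84, C(9,4)=126, C(9,5)=126, C(9,6)=84
Sum=420


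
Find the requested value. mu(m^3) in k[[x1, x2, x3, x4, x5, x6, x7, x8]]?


C(n+d-1,d)=C(10,3)=120


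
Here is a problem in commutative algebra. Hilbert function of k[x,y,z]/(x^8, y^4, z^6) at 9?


Need i<8, j<4, k<6 with i+j+k=9.
For each i, j ranges over max(0,9-i-5)..min(3,9-i):
  i=0: j in [4,3] -> 0
  i=1: j in [3,3] -> 1
  i=2: j in [2,3] -> 2
  i=3: j in [1,3] -> 3
  i=4: j in [0,3] -> 4
  i=5: j in [0,3] -> 4
  i=6: j in [0,3] -> 4
  i=7: j in [0,2] -> 3
H(9) = 0+1+2+3+4+4+4+3 = 21


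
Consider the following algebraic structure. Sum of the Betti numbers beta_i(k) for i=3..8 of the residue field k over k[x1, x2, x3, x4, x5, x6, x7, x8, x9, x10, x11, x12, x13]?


Koszul resolution: beta_i(k)=C(n,i), n=13
C(13,3)=286, C(13,4)=715, C(13,5)=1287, C(13,6)=1716, C(13,7)=1716, C(13,8)=1287
Sum=7007


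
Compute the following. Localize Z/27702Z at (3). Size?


3-primary part: 27702=3^6*38
Size=3^6=729


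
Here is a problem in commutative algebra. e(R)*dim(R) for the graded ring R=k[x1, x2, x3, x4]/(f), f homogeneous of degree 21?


e(R)=deg(f)=21, dim(R)=4-1=3
e*dim=21*3=63


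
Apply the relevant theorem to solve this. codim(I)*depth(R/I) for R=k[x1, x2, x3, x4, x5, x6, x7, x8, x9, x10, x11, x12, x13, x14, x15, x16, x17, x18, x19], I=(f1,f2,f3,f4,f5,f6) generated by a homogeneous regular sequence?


codim=6, depth=dim(R/I)=19-6=13
Product=6*13=78


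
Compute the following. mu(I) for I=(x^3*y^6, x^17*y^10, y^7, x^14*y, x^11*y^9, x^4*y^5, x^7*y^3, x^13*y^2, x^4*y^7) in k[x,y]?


Remove redundant (divisible by others).
x^17*y^10 redundant.
x^11*y^9 redundant.
x^4*y^7 redundant.
Min: x^14*y, x^13*y^2, x^7*y^3, x^4*y^5, x^3*y^6, y^7
Count=6


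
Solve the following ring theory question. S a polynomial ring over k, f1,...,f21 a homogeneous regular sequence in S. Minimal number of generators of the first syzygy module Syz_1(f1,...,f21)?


Regular sequence => Koszul complex is the minimal free resolution.
Syz_1 minimally generated by Koszul relations f_i*e_j - f_j*e_i (i<j): mu(Syz_1) = beta_2 = C(m,2) = m(m-1)/2
m=21
21*20/2 = 210


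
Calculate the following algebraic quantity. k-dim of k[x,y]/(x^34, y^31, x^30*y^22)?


k[x,y]/I, I = (x^34, y^31, x^30*y^22)
Rect: 34x31=1054. Corner: (34-30)x(31-22)=36.
dim = 1054-36 = 1018


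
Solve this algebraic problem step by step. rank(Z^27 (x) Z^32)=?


rank(M(x)N) = rank(M)*rank(N)
27*32 = 864


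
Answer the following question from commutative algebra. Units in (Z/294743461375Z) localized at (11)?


Local ring = Z/2357947691Z.
phi(2357947691) = 11^8*(11-1) = 2143588810


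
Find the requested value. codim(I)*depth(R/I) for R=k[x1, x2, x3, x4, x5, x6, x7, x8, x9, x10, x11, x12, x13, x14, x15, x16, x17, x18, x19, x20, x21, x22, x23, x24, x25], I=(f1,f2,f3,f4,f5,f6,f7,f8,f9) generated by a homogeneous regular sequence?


codim=9, depth=dim(R/I)=25-9=16
Product=9*16=144


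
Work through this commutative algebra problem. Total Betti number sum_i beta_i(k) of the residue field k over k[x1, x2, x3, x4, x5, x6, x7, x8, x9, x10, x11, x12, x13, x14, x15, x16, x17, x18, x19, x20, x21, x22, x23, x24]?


Koszul resolution: beta_i(k)=C(n,i), n=24
sum_i C(24,i) = 2^24 = 16777216


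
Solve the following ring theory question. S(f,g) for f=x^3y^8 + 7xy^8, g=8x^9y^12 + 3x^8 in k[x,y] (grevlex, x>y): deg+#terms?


LT(f)=x^3y^8, LT(g)=8x^9y^12
lcm(LM)=x^9y^12
S(f,g) (scaled by 8 to clear denominators) = 8x^6y^4*f - 1*g = 56x^7y^12 - 3x^8
2 terms, deg 19.
19+2=21


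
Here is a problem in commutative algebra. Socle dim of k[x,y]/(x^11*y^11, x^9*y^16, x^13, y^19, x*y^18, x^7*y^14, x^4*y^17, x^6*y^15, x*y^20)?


Socle = ann(m) = span of standard monomials u with x*u, y*u in I (staircase corners).
Redundant generators: x*y^20, x^9*y^16
Minimal generators: x^13, x^11*y^11, x^7*y^14, x^6*y^15, x^4*y^17, x*y^18, y^19
Corners: y^18, x^3y^17, x^5y^16, x^6y^14, x^10y^13, x^12y^10
Socle dim=6


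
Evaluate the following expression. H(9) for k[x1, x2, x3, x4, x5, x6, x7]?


C(d+n-1,n-1)=C(15,6)=5005


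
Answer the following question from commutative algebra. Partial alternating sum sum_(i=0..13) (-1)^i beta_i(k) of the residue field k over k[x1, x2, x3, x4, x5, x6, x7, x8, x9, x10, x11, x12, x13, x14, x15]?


Koszul resolution: beta_i(k)=C(n,i), n=15
sum_(i=0..p) (-1)^i C(n,i) = (-1)^p C(n-1,p)
(-1)^13*C(14,13) = (-1)^13*14 = -14


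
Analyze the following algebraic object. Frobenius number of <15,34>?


gcd(15,34)=1 => F=ab-a-b=15*34-15-34=510-49=461


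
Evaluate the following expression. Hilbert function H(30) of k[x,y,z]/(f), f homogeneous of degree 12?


C(32,2)-C(20,2)=496-190=306


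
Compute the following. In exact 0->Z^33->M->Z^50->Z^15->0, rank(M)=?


Alt sum=0:
(-1)^0*33 + (-1)^1*? + (-1)^2*50 + (-1)^3*15=0
rank(M)=68


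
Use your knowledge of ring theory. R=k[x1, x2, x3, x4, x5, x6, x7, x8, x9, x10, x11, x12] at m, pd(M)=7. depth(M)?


pd+depth=depth(R)=12
depth=12-7=5


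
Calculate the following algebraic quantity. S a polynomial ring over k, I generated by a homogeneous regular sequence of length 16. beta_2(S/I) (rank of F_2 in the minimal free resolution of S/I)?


Regular sequence => Koszul complex is the minimal free resolution.
Syz_1 minimally generated by Koszul relations f_i*e_j - f_j*e_i (i<j): mu(Syz_1) = beta_2 = C(m,2) = m(m-1)/2
m=16
16*15/2 = 120


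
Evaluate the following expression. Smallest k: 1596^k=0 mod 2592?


1596^k mod 2592:
k=1: 1596
k=2: 1872
k=3: 1728
k=4: 0
First zero at k = 4


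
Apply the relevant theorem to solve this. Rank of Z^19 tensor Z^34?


rank(M(x)N) = rank(M)*rank(N)
19*34 = 646


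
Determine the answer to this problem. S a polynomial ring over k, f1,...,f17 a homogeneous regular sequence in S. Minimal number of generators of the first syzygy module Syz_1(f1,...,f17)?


Regular sequence => Koszul complex is the minimal free resolution.
Syz_1 minimally generated by Koszul relations f_i*e_j - f_j*e_i (i<j): mu(Syz_1) = beta_2 = C(m,2) = m(m-1)/2
m=17
17*16/2 = 136


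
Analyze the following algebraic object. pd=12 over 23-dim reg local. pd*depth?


pd+depth=23
depth=23-12=11
pd*depth=12*11=132


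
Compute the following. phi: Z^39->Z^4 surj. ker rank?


rank(ker) = 39-4 = 35


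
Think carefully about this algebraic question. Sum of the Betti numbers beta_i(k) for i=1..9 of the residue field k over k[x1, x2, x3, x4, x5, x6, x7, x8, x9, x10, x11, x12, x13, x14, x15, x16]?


Koszul resolution: beta_i(k)=C(n,i), n=16
C(16,1)=16, C(16,2)=120, C(16,3)=560, C(16,4)=1820, C(16,5)=4368, C(16,6)=8008, C(16,7)=11440, C(16,8)=12870, C(16,9)=11440
Sum=50642


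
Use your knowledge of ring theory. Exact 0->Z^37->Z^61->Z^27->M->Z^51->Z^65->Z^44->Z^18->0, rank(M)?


Alt sum=0:
(-1)^0*37 + (-1)^1*61 + (-1)^2*27 + (-1)^3*? + (-1)^4*51 + (-1)^5*65 + (-1)^6*44 + (-1)^7*18=0
rank(M)=15


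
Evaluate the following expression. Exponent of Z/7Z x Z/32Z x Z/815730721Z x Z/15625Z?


Exponent = lcm of the cyclic orders; pairwise coprime => product.
7^1*2^5*13^8*5^6=7*32*815730721*15625=2855057523500000


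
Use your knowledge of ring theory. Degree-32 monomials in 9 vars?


C(d+n-1,n-1)=C(40,8)=76904685


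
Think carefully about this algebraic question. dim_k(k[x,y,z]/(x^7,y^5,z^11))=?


Basis: x^iy^jz^k, i<7,j<5,k<11
7*5*11=385


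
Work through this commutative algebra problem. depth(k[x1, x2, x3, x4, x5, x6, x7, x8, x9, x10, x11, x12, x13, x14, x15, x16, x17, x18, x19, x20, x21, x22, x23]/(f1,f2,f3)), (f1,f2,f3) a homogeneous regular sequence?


depth(R)=23
depth(R/I)=23-3=20


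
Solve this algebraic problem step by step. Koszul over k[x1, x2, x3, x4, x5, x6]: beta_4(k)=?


C(n,i)=C(6,4)=15


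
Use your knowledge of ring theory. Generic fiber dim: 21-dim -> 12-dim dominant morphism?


dim(fiber)=dim(X)-dim(Y)=21-12=9


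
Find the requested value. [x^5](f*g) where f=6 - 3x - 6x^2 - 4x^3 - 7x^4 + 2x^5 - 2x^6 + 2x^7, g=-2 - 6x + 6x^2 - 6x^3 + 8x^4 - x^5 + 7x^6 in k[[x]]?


[x^5] = sum a_i*b_j, i+j=5
  6*-1=-6
  -3*8=-24
  -6*-6=36
  -4*6=-24
  -7*-6=42
  2*-2=-4
Sum=20


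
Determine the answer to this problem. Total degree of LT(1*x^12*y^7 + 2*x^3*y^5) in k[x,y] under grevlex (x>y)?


LT: 1*x^12*y^7
deg_x=12, deg_y=7
Total=12+7=19


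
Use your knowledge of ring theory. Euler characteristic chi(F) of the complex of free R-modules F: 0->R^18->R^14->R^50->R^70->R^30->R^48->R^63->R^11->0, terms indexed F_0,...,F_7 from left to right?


chi = sum (-1)^i * rank:
(-1)^0*18=18
(-1)^1*14=-14
(-1)^2*50=50
(-1)^3*70=-70
(-1)^4*30=30
(-1)^5*48=-48
(-1)^6*63=63
(-1)^7*11=-11
chi=18


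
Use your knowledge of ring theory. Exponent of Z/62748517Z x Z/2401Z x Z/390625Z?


Exponent = lcm of the cyclic orders; pairwise coprime => product.
13^7*7^4*5^8=62748517*2401*390625=58851245826953125


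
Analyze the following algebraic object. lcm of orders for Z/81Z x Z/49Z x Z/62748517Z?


Exponent = lcm of the cyclic orders; pairwise coprime => product.
3^4*7^2*13^7=81*49*62748517=249048863973


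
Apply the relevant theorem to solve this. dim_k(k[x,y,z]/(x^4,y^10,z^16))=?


Basis: x^iy^jz^k, i<4,j<10,k<16
4*10*16=640


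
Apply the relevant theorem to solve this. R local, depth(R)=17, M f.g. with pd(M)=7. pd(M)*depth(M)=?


pd+depth=17
depth=17-7=10
pd*depth=7*10=70


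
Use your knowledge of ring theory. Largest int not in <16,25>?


gcd(16,25)=1 => F=ab-a-b=16*25-16-25=400-41=359


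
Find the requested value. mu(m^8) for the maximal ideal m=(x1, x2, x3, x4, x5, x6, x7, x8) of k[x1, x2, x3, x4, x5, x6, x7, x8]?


Graded Nakayama: mu(m^d) = dim_k (m^d/m^(d+1)) = #degree-8 monomials in 8 vars
C(n+d-1,d)=C(15,8)=6435


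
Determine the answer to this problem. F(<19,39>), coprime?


gcd(19,39)=1 => F=ab-a-b=19*39-19-39=741-58=683


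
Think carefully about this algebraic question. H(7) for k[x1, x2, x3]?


C(d+n-1,n-1)=C(9,2)=36


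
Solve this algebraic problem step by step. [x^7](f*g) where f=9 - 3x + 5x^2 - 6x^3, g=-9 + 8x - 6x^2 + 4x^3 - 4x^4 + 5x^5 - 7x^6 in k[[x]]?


[x^7] = sum a_i*b_j, i+j=7
  -3*-7=21
  5*5=25
  -6*-4=24
Sum=70


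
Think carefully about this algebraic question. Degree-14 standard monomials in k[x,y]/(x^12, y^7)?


k[x,y], I = (x^12, y^7), d = 14
Need i < 12 and d-i < 7.
Range: 8 <= i <= 11.
H(14) = 4


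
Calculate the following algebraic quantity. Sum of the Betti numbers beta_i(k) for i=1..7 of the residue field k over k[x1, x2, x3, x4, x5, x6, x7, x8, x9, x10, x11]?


Koszul resolution: beta_i(k)=C(n,i), n=11
C(11,1)=11, C(11,2)=55, C(11,3)=165, C(11,4)=330, C(11,5)=462, C(11,6)=462, C(11,7)=330
Sum=1815


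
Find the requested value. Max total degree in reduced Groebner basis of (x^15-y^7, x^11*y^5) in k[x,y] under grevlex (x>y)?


LT(f1)=x^15, LT(f2)=x^11y^5, lcm=x^15y^5
S(f1,f2) = y^5*f1 - x^4*f2 = -y^12
Reduced GB = {f1, f2, y^12}; degrees 15, 16, 12
Max = 16


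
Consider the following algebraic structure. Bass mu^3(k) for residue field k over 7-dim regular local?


C(n,i)=C(7,3)=35


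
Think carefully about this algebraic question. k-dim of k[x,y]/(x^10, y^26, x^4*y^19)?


k[x,y]/I, I = (x^10, y^26, x^4*y^19)
Rect: 10x26=260. Corner: (10-4)x(26-19)=42.
dim = 260-42 = 218


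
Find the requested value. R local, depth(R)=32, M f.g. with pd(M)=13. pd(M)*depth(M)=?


pd+depth=32
depth=32-13=19
pd*depth=13*19=247


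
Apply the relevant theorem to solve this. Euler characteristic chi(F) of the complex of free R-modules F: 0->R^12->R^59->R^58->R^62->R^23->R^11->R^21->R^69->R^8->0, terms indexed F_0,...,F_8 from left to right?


chi = sum (-1)^i * rank:
(-1)^0*12=12
(-1)^1*59=-59
(-1)^2*58=58
(-1)^3*62=-62
(-1)^4*23=23
(-1)^5*11=-11
(-1)^6*21=21
(-1)^7*69=-69
(-1)^8*8=8
chi=-79


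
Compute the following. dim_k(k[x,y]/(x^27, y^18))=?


Basis: x^i*y^j, i<27, j<18
27*18=486


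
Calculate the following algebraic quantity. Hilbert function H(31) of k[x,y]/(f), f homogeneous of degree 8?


H(t)=d for t>=d-1.
d=8, t=31
H(31)=8


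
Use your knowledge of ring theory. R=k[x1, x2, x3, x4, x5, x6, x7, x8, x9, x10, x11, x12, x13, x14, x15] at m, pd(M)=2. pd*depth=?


pd+depth=15
depth=15-2=13
pd*depth=2*13=26


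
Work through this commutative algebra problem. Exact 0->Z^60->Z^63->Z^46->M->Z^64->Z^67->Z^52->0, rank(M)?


Alt sum=0:
(-1)^0*60 + (-1)^1*63 + (-1)^2*46 + (-1)^3*? + (-1)^4*64 + (-1)^5*67 + (-1)^6*52=0
rank(M)=92


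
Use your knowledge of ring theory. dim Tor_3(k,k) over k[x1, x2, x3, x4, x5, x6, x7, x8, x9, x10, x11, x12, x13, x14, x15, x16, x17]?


Koszul: C(n,i)=C(17,3)=680


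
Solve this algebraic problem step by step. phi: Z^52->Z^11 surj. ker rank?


rank(ker) = 52-11 = 41


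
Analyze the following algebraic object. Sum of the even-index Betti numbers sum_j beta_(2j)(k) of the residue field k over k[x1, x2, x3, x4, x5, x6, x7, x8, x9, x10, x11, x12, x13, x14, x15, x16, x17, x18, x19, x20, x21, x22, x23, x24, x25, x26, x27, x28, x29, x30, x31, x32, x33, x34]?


Koszul resolution: beta_i(k)=C(n,i), n=34
sum_even C(34,i) = 2^(n-1) = 2^33 = 8589934592


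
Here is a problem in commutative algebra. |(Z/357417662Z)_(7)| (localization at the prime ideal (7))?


7-primary part: 357417662=7^8*62
Size=7^8=5764801


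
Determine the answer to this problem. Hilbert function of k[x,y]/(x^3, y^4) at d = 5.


k[x,y], I = (x^3, y^4), d = 5
Need i < 3 and d-i < 4.
Range: 2 <= i <= 2.
H(5) = 1


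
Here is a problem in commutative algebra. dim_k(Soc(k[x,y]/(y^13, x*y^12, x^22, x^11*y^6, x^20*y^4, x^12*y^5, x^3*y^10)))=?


Socle = ann(m) = span of standard monomials u with x*u, y*u in I (staircase corners).
Minimal generators: x^22, x^20*y^4, x^12*y^5, x^11*y^6, x^3*y^10, x*y^12, y^13
Corners: y^12, x^2y^11, x^10y^9, x^11y^5, x^19y^4, x^21y^3
Socle dim=6


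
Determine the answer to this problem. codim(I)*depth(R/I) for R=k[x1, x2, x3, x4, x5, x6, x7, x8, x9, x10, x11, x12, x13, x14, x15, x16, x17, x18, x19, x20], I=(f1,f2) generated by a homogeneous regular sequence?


codim=2, depth=dim(R/I)=20-2=18
Product=2*18=36


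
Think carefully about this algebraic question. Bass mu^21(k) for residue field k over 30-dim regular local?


C(n,i)=C(30,21)=14307150


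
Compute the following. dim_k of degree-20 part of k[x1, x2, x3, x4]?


C(d+n-1,n-1)=C(23,3)=1771


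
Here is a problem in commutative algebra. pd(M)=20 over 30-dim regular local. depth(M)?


pd+depth=depth(R)=30
depth=30-20=10


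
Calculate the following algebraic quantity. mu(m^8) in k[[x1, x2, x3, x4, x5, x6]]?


C(n+d-1,d)=C(13,8)=1287


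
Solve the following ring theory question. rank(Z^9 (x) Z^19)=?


rank(M(x)N) = rank(M)*rank(N)
9*19 = 171


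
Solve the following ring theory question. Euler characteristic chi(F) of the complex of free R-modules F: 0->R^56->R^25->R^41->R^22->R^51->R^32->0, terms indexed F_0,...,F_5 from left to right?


chi = sum (-1)^i * rank:
(-1)^0*56=56
(-1)^1*25=-25
(-1)^2*41=41
(-1)^3*22=-22
(-1)^4*51=51
(-1)^5*32=-32
chi=69


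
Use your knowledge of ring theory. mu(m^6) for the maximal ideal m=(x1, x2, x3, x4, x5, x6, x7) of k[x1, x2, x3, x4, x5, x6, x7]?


Graded Nakayama: mu(m^d) = dim_k (m^d/m^(d+1)) = #degree-6 monomials in 7 vars
C(n+d-1,d)=C(12,6)=924


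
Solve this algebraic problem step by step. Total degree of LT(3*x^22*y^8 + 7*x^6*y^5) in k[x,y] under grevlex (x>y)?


LT: 3*x^22*y^8
deg_x=22, deg_y=8
Total=22+8=30


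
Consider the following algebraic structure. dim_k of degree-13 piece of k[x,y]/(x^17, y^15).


k[x,y], I = (x^17, y^15), d = 13
Need i < 17 and d-i < 15.
Range: 0 <= i <= 13.
H(13) = 14


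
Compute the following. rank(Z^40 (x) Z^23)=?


rank(M(x)N) = rank(M)*rank(N)
40*23 = 920


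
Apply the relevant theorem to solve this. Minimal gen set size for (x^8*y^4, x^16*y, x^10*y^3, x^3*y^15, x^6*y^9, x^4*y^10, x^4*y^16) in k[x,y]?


Remove redundant (divisible by others).
x^4*y^16 redundant.
Min: x^16*y, x^10*y^3, x^8*y^4, x^6*y^9, x^4*y^10, x^3*y^15
Count=6


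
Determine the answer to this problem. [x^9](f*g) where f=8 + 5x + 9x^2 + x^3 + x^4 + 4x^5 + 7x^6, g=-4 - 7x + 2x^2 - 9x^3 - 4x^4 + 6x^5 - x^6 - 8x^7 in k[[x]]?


[x^9] = sum a_i*b_j, i+j=9
  9*-8=-72
  1*-1=-1
  1*6=6
  4*-4=-16
  7*-9=-63
Sum=-146


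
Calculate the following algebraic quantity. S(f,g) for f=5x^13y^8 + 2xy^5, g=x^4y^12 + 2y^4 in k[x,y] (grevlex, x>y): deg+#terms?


LT(f)=5x^13y^8, LT(g)=x^4y^12
lcm(LM)=x^13y^12
S(f,g) (scaled by 5 to clear denominators) = y^4*f - 5x^9*g = -10x^9y^4 + 2xy^9
2 terms, deg 13.
13+2=15


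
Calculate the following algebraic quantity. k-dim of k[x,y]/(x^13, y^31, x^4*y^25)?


k[x,y]/I, I = (x^13, y^31, x^4*y^25)
Rect: 13x31=403. Corner: (13-4)x(31-25)=54.
dim = 403-54 = 349


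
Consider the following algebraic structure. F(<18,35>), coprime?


gcd(18,35)=1 => F=ab-a-b=18*35-18-35=630-53=577


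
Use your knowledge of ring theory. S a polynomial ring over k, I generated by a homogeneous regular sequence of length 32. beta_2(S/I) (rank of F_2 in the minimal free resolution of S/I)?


Regular sequence => Koszul complex is the minimal free resolution.
Syz_1 minimally generated by Koszul relations f_i*e_j - f_j*e_i (i<j): mu(Syz_1) = beta_2 = C(m,2) = m(m-1)/2
m=32
32*31/2 = 496


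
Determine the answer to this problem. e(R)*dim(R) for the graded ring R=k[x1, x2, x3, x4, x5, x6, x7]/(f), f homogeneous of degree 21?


e(R)=deg(f)=21, dim(R)=7-1=6
e*dim=21*6=126


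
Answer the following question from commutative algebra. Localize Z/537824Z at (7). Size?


7-primary part: 537824=7^5*32
Size=7^5=16807


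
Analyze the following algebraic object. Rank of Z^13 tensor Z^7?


rank(M(x)N) = rank(M)*rank(N)
13*7 = 91


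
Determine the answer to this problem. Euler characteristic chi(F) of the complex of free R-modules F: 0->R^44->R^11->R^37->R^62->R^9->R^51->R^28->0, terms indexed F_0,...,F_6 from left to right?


chi = sum (-1)^i * rank:
(-1)^0*44=44
(-1)^1*11=-11
(-1)^2*37=37
(-1)^3*62=-62
(-1)^4*9=9
(-1)^5*51=-51
(-1)^6*28=28
chi=-6


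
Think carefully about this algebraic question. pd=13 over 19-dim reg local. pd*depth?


pd+depth=19
depth=19-13=6
pd*depth=13*6=78


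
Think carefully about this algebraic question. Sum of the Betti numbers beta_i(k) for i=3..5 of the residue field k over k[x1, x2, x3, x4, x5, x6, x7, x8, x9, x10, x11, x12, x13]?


Koszul resolution: beta_i(k)=C(n,i), n=13
C(13,3)=286, C(13,4)=715, C(13,5)=1287
Sum=2288


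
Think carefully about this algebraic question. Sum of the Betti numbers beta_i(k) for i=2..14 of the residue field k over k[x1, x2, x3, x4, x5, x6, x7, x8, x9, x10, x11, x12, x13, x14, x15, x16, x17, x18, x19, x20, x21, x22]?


Koszul resolution: beta_i(k)=C(n,i), n=22
C(22,2)=231, C(22,3)=1540, C(22,4)=7315, C(22,5)=26334, C(22,6)=74613, C(22,7)=170544, C(22,8)=319770, C(22,9)=497420, C(22,10)=646646, C(22,11)=705432, C(22,12)=646646, C(22,13)=497420, C(22,14)=319770
Sum=3913681


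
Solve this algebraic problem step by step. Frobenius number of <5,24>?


gcd(5,24)=1 => F=ab-a-b=5*24-5-24=120-29=91


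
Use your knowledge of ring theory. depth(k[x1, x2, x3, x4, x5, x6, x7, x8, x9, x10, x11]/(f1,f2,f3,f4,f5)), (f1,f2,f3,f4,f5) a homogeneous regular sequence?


depth(R)=11
depth(R/I)=11-5=6


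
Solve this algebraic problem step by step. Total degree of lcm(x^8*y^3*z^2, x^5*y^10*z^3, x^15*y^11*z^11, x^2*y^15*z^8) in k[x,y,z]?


lcm = componentwise max:
x: max(8,5,15,2)=15
y: max(3,10,11,15)=15
z: max(2,3,11,8)=11
Total=15+15+11=41


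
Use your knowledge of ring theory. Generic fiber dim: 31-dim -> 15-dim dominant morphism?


dim(fiber)=dim(X)-dim(Y)=31-15=16


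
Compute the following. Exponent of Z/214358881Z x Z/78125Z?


Exponent = lcm of the cyclic orders; pairwise coprime => product.
11^8*5^7=214358881*78125=16746787578125


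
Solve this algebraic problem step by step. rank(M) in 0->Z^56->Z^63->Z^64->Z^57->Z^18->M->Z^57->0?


Alt sum=0:
(-1)^0*56 + (-1)^1*63 + (-1)^2*64 + (-1)^3*57 + (-1)^4*18 + (-1)^5*? + (-1)^6*57=0
rank(M)=75


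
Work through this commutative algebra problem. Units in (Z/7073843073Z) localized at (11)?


Local ring = Z/2357947691Z.
phi(2357947691) = 11^8*(11-1) = 2143588810


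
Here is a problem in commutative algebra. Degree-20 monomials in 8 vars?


C(d+n-1,n-1)=C(27,7)=888030


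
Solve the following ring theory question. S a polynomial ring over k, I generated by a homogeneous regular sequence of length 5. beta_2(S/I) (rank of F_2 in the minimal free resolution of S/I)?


Regular sequence => Koszul complex is the minimal free resolution.
Syz_1 minimally generated by Koszul relations f_i*e_j - f_j*e_i (i<j): mu(Syz_1) = beta_2 = C(m,2) = m(m-1)/2
m=5
5*4/2 = 10


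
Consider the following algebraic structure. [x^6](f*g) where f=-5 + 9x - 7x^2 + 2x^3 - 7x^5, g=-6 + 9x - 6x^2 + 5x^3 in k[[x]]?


[x^6] = sum a_i*b_j, i+j=6
  2*5=10
  -7*9=-63
Sum=-53


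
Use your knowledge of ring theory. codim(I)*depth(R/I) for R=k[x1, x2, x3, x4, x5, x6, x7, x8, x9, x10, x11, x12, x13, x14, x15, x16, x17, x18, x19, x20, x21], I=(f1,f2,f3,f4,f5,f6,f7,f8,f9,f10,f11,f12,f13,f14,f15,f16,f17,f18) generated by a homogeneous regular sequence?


codim=18, depth=dim(R/I)=21-18=3
Product=18*3=54


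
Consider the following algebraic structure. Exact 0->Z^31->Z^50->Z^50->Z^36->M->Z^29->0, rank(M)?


Alt sum=0:
(-1)^0*31 + (-1)^1*50 + (-1)^2*50 + (-1)^3*36 + (-1)^4*? + (-1)^5*29=0
rank(M)=34


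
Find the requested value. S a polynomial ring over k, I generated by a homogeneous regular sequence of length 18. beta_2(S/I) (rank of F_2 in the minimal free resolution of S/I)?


Regular sequence => Koszul complex is the minimal free resolution.
Syz_1 minimally generated by Koszul relations f_i*e_j - f_j*e_i (i<j): mu(Syz_1) = beta_2 = C(m,2) = m(m-1)/2
m=18
18*17/2 = 153


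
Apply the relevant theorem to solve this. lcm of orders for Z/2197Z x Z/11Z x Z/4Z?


Exponent = lcm of the cyclic orders; pairwise coprime => product.
13^3*11^1*2^2=2197*11*4=96668


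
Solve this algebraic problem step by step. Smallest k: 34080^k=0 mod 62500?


34080^k mod 62500:
k=1: 34080
k=2: 8900
k=3: 62000
k=4: 22500
k=5: 50000
k=6: 0
First zero at k = 6


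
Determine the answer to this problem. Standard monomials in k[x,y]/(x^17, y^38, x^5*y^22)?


k[x,y]/I, I = (x^17, y^38, x^5*y^22)
Rect: 17x38=646. Corner: (17-5)x(38-22)=192.
dim = 646-192 = 454


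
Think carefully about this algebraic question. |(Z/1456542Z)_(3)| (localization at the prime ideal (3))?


3-primary part: 1456542=3^9*74
Size=3^9=19683


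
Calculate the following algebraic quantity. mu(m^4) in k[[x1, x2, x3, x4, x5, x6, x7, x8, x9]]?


C(n+d-1,d)=C(12,4)=495


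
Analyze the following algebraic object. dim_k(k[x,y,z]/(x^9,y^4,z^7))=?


Basis: x^iy^jz^k, i<9,j<4,k<7
9*4*7=252


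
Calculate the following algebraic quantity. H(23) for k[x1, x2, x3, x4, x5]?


C(d+n-1,n-1)=C(27,4)=17550


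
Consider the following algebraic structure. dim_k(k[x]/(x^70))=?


Basis: 1,x,...,x^69
dim=70


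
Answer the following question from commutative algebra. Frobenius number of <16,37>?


gcd(16,37)=1 => F=ab-a-b=16*37-16-37=592-53=539


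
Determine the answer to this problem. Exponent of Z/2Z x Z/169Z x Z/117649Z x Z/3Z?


Exponent = lcm of the cyclic orders; pairwise coprime => product.
2^1*13^2*7^6*3^1=2*169*117649*3=119296086


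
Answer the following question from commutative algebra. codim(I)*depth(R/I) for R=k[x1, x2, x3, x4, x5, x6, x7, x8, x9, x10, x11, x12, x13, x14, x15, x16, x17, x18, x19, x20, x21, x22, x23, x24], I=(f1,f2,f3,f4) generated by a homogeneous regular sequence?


codim=4, depth=dim(R/I)=24-4=20
Product=4*20=80


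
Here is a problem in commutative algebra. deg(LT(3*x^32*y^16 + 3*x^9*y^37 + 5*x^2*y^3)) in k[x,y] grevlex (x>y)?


LT: 3*x^32*y^16
deg_x=32, deg_y=16
Total=32+16=48


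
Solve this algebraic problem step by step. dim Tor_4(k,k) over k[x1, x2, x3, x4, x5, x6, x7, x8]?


Koszul: C(n,i)=C(8,4)=70


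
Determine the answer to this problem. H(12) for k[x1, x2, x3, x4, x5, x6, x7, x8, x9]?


C(d+n-1,n-1)=C(20,8)=125970


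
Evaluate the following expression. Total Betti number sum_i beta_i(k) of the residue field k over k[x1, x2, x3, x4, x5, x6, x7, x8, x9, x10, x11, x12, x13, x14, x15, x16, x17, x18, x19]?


Koszul resolution: beta_i(k)=C(n,i), n=19
sum_i C(19,i) = 2^19 = 524288


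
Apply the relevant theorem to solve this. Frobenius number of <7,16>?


gcd(7,16)=1 => F=ab-a-b=7*16-7-16=112-23=89


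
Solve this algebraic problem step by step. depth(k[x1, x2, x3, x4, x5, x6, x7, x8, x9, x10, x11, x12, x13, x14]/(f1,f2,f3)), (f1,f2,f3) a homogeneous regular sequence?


depth(R)=14
depth(R/I)=14-3=11


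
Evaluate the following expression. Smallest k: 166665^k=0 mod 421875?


166665^k mod 421875:
k=1: 166665
k=2: 128475
k=3: 20250
k=4: 388125
k=5: 337500
k=6: 0
First zero at k = 6


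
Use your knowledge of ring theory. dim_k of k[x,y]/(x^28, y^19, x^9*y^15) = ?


k[x,y]/I, I = (x^28, y^19, x^9*y^15)
Rect: 28x19=532. Corner: (28-9)x(19-15)=76.
dim = 532-76 = 456


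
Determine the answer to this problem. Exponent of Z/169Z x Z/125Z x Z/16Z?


Exponent = lcm of the cyclic orders; pairwise coprime => product.
13^2*5^3*2^4=169*125*16=338000


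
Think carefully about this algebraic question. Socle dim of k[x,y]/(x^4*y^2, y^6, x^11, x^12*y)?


Socle = ann(m) = span of standard monomials u with x*u, y*u in I (staircase corners).
Redundant generators: x^12*y
Minimal generators: x^11, x^4*y^2, y^6
Corners: x^3y^5, x^10y
Socle dim=2


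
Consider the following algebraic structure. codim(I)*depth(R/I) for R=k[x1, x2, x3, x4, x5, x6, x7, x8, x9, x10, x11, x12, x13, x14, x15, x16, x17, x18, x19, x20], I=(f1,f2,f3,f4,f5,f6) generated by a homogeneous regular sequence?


codim=6, depth=dim(R/I)=20-6=14
Product=6*14=84


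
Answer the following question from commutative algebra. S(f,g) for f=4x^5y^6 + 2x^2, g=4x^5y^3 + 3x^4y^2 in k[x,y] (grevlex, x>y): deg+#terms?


LT(f)=4x^5y^6, LT(g)=4x^5y^3
lcm(LM)=x^5y^6
S(f,g) (scaled by 16 to clear denominators) = 4*f - 4y^3*g = -12x^4y^5 + 8x^2
2 terms, deg 9.
9+2=11


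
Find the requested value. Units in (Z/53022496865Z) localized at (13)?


Local ring = Z/10604499373Z.
phi(10604499373) = 13^8*(13-1) = 9788768652


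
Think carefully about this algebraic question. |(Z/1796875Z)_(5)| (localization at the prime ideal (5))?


5-primary part: 1796875=5^7*23
Size=5^7=78125


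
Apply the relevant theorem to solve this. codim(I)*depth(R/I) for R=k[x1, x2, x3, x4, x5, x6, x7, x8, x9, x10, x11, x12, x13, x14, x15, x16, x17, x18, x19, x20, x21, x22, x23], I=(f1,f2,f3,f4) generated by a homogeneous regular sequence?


codim=4, depth=dim(R/I)=23-4=19
Product=4*19=76


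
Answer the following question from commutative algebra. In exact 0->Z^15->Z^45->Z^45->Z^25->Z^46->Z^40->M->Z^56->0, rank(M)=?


Alt sum=0:
(-1)^0*15 + (-1)^1*45 + (-1)^2*45 + (-1)^3*25 + (-1)^4*46 + (-1)^5*40 + (-1)^6*? + (-1)^7*56=0
rank(M)=60


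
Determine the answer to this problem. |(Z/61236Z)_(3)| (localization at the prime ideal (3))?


3-primary part: 61236=3^7*28
Size=3^7=2187


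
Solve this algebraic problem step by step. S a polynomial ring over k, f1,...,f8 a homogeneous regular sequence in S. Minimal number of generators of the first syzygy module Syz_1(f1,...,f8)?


Regular sequence => Koszul complex is the minimal free resolution.
Syz_1 minimally generated by Koszul relations f_i*e_j - f_j*e_i (i<j): mu(Syz_1) = beta_2 = C(m,2) = m(m-1)/2
m=8
8*7/2 = 28


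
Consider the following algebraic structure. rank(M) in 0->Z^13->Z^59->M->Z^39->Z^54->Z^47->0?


Alt sum=0:
(-1)^0*13 + (-1)^1*59 + (-1)^2*? + (-1)^3*39 + (-1)^4*54 + (-1)^5*47=0
rank(M)=78


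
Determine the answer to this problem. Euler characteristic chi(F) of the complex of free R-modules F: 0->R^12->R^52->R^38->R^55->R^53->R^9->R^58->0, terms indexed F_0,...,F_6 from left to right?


chi = sum (-1)^i * rank:
(-1)^0*12=12
(-1)^1*52=-52
(-1)^2*38=38
(-1)^3*55=-55
(-1)^4*53=53
(-1)^5*9=-9
(-1)^6*58=58
chi=45


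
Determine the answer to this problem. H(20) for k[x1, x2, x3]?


C(d+n-1,n-1)=C(22,2)=231


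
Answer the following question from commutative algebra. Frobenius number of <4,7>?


gcd(4,7)=1 => F=ab-a-b=4*7-4-7=28-11=17


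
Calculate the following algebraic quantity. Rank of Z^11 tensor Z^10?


rank(M(x)N) = rank(M)*rank(N)
11*10 = 110


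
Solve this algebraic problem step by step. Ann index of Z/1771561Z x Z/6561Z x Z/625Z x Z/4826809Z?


Exponent = lcm of the cyclic orders; pairwise coprime => product.
11^6*3^8*5^4*13^6=1771561*6561*625*4826809=35064389339892680625


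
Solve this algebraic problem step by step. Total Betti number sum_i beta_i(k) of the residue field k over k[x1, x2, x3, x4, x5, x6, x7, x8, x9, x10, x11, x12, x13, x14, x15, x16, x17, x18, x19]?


Koszul resolution: beta_i(k)=C(n,i), n=19
sum_i C(19,i) = 2^19 = 524288


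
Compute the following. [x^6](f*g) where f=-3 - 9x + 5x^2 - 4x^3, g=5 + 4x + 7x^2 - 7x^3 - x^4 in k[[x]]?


[x^6] = sum a_i*b_j, i+j=6
  5*-1=-5
  -4*-7=28
Sum=23


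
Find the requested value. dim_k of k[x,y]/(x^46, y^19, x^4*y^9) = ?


k[x,y]/I, I = (x^46, y^19, x^4*y^9)
Rect: 46x19=874. Corner: (46-4)x(19-9)=420.
dim = 874-420 = 454


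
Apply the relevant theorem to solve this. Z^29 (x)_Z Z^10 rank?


rank(M(x)N) = rank(M)*rank(N)
29*10 = 290


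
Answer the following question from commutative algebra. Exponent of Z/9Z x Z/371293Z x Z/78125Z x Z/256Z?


Exponent = lcm of the cyclic orders; pairwise coprime => product.
3^2*13^5*5^7*2^8=9*371293*78125*256=66832740000000


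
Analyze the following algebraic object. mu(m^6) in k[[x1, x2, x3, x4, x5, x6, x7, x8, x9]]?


C(n+d-1,d)=C(14,6)=3003


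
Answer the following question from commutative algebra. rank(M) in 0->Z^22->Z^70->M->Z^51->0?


Alt sum=0:
(-1)^0*22 + (-1)^1*70 + (-1)^2*? + (-1)^3*51=0
rank(M)=99


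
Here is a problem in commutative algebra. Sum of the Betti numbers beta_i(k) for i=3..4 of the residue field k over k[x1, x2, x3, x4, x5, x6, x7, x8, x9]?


Koszul resolution: beta_i(k)=C(n,i), n=9
C(9,3)=84, C(9,4)=126
Sum=210


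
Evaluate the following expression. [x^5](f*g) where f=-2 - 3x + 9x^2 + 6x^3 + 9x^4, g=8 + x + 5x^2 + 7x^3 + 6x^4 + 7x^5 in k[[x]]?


[x^5] = sum a_i*b_j, i+j=5
  -2*7=-14
  -3*6=-18
  9*7=63
  6*5=30
  9*1=9
Sum=70


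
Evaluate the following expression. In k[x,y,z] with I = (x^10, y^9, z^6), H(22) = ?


Need i<10, j<9, k<6 with i+j+k=22.
For each i, j ranges over max(0,22-i-5)..min(8,22-i):
  i=0: j in [17,8] -> 0
  i=1: j in [16,8] -> 0
  i=2: j in [15,8] -> 0
  i=3: j in [14,8] -> 0
  i=4: j in [13,8] -> 0
  i=5: j in [12,8] -> 0
  i=6: j in [11,8] -> 0
  i=7: j in [10,8] -> 0
  i=8: j in [9,8] -> 0
  i=9: j in [8,8] -> 1
H(22) = 0+0+0+0+0+0+0+0+0+1 = 1


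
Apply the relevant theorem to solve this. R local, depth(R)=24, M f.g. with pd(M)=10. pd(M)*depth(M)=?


pd+depth=24
depth=24-10=14
pd*depth=10*14=140


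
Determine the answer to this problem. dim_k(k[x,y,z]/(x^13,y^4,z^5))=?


Basis: x^iy^jz^k, i<13,j<4,k<5
13*4*5=260


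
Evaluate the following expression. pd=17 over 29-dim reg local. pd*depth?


pd+depth=29
depth=29-17=12
pd*depth=17*12=204


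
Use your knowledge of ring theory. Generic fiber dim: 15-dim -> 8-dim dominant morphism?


dim(fiber)=dim(X)-dim(Y)=15-8=7


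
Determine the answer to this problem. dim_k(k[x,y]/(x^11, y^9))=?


Basis: x^i*y^j, i<11, j<9
11*9=99


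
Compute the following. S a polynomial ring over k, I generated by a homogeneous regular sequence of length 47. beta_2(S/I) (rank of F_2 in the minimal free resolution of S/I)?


Regular sequence => Koszul complex is the minimal free resolution.
Syz_1 minimally generated by Koszul relations f_i*e_j - f_j*e_i (i<j): mu(Syz_1) = beta_2 = C(m,2) = m(m-1)/2
m=47
47*46/2 = 1081
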